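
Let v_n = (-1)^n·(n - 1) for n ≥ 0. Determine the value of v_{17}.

-16

(-1)^17 = -1; n - 1 at n=17 is 16; so v_{17} = -16.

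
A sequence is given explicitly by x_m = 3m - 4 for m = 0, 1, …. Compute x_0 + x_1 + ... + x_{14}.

255

Over m = 0..14: Σm = 105.
Total = (3)·105 + (-4)·15 = 255.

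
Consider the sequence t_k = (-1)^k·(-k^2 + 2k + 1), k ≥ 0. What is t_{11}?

98

(-1)^11 = -1; -k^2 + 2k + 1 at k=11 is -98; so t_{11} = 98.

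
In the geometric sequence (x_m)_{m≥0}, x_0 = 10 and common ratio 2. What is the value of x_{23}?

83886080

x_m = 10·2^(m-0).
x_{23} = 10·2^23 = 83886080.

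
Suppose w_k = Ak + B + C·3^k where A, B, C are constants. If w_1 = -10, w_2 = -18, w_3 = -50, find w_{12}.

-1062842

At k = 1, 2, 3: A + B + 3C = -10; 2A + B + 9C = -18; 3A + B + 27C = -50.
Subtracting the first from the second: A + 6C = -8.
Subtracting the second from the third: A + 18C = -32.
Solving: C = -2, A = 4, then B = -8.
Therefore w_{12} = 48 + (-8) + (-2)·531441 = -1062842.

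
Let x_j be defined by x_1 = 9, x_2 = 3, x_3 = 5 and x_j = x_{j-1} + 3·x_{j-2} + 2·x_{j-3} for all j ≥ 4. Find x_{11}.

15305

x_4 = 32;  x_5 = 53;  x_6 = 159;  x_7 = 382;  x_8 = 965;  x_9 = 2429;  x_{10} = 6088;  x_{11} = 15305.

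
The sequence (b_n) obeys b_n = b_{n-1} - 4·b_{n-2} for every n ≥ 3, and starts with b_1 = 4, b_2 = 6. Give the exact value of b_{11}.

4566

Iterate the recurrence:
b_3 = -10; b_4 = -34; b_5 = 6; b_6 = 142; b_7 = 118; b_8 = -450; b_9 = -922; b_{10} = 878; b_{11} = 4566.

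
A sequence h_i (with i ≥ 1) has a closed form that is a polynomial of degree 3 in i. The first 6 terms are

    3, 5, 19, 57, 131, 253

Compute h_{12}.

2665

1st diffs: 2, 14, 38, 74, 122.
2nd diffs: 12, 24, 36, 48.
3rd diffs: 12, 12, 12 (constant).
Newton forward-difference form: h_i = 3 + 2·C(i-1,1) + 12·C(i-1,2) + 12·C(i-1,3).
At i = 12: i-1 = 11, so h_{12} = 3 + 22 + 660 + 1980 = 2665.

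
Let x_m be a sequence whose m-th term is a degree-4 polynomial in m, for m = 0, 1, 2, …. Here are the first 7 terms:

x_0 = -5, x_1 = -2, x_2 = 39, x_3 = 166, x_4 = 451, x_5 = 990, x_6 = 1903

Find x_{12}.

1st diffs: 3, 41, 127, 285, 539, 913.
2nd diffs: 38, 86, 158, 254, 374.
3rd diffs: 48, 72, 96, 120.
4th diffs: 24, 24, 24 (constant).
So x_m = m^4 + 2m^3 + 6m^2 - 6m - 5.
Evaluating at m = 12 gives x_{12} = 24979.

24979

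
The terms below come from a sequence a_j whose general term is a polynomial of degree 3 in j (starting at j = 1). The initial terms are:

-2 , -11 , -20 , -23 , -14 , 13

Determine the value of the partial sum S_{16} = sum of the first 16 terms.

1st diffs: -9, -9, -3, 9, 27.
2nd diffs: 0, 6, 12, 18.
3rd diffs: 6, 6, 6 (constant).
So a_j = j^3 - 6j^2 + 2j + 1.
Continuing: …, 64, 145, 262, 421, …, a_{16} = 2593.
Summing j = 1..16 (16 terms) gives 9808.

9808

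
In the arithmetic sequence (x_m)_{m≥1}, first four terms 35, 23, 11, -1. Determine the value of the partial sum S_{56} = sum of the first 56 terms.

-16520

Common difference d = -12.
x_m = 35 + (m - 1)·(-12).
x_{56} = -625; S = 56·(35 + (-625))/2 = -16520.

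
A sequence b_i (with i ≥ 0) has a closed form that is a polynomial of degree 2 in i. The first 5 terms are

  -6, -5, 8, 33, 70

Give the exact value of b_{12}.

1st diffs: 1, 13, 25, 37.
2nd diffs: 12, 12, 12 (constant).
So b_i = 6i^2 - 5i - 6.
Evaluating at i = 12 gives b_{12} = 798.

798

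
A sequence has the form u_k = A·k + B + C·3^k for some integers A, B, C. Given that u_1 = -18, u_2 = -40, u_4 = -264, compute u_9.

-59090

Plug in k = 1, 2, 4: A + B + 3C = -18; 2A + B + 9C = -40; 4A + B + 81C = -264.
Subtracting the first from the second: A + 6C = -22.
Subtracting the second from the third: 2A + 72C = -224.
Solving: C = -3, A = -4, then B = -5.
So u_k = -4·k + (-5) + (-3)·3^k; at k=9 this is -59090.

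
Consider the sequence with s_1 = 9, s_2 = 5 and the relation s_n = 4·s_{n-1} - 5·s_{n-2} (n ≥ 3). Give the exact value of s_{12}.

107875

Compute successive terms:
s_3 = -25, s_4 = -125, s_5 = -375, s_6 = -875, s_7 = -1625, s_8 = -2125, s_9 = -375, s_{10} = 9125, s_{11} = 38375, s_{12} = 107875.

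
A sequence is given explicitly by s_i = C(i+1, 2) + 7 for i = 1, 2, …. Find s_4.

C(5, 2) = 10, so s_4 = 17.

17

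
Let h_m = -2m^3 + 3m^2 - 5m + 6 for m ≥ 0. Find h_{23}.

h_{23} = -2·23^3 + 3·23^2 - 5·23 + 6 = -22856.

-22856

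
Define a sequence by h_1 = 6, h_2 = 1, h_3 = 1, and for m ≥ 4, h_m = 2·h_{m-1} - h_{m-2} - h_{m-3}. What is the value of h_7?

Compute successive terms:
h_4 = -5, h_5 = -12, h_6 = -20, h_7 = -23.

-23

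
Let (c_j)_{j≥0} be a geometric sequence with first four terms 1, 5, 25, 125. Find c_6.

Common ratio r = 5.
c_j = 1·5^(j-0).
c_6 = 1·5^6 = 15625.

15625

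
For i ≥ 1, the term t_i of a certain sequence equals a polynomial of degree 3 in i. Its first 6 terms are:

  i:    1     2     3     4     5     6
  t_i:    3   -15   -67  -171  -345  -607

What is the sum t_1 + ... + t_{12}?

1st diffs: -18, -52, -104, -174, -262.
2nd diffs: -34, -52, -70, -88.
3rd diffs: -18, -18, -18 (constant).
Newton forward-difference form: t_i = 3 + (-18)·C(i-1,1) + (-34)·C(i-1,2) + (-18)·C(i-1,3).
Continuing: …, -975, -1467, -2101, -2895, …, t_{12} = -5035.
Summing i = 1..12 (12 terms) gives -17542.

-17542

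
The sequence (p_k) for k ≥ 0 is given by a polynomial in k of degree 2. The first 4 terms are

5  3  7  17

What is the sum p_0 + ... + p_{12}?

1625

1st diffs: -2, 4, 10.
2nd diffs: 6, 6 (constant).
Newton forward-difference form: p_k = 5 + (-2)·C(k,1) + 6·C(k,2).
Continuing: …, 33, 55, 83, 117, …, p_{12} = 377.
Summing k = 0..12 (13 terms) gives 1625.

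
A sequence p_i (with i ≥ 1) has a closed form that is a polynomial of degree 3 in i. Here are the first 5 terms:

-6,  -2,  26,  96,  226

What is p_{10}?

2406

1st diffs: 4, 28, 70, 130.
2nd diffs: 24, 42, 60.
3rd diffs: 18, 18 (constant).
Newton forward-difference form: p_i = -6 + 4·C(i-1,1) + 24·C(i-1,2) + 18·C(i-1,3).
At i = 10: i-1 = 9, so p_{10} = -6 + 36 + 864 + 1512 = 2406.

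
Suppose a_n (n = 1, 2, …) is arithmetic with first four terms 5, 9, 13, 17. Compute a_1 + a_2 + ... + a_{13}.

Common difference d = 4.
a_n = 5 + (n - 1)·4.
a_{13} = 53; S = 13·(5 + 53)/2 = 377.

377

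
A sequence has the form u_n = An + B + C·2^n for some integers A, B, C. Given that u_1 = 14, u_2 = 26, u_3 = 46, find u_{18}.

Write the equations: A + B + 2C = 14; 2A + B + 4C = 26; 3A + B + 8C = 46.
Subtracting the first from the second: A + 2C = 12.
Subtracting the second from the third: A + 4C = 20.
Solving: C = 4, A = 4, then B = 2.
Hence u_{18} = 4·18 + 2 + 4·262144 = 1048650.

1048650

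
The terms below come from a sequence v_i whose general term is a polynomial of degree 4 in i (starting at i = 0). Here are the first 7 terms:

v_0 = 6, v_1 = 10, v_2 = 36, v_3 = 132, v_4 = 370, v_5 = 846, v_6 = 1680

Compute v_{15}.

56976

1st diffs: 4, 26, 96, 238, 476, 834.
2nd diffs: 22, 70, 142, 238, 358.
3rd diffs: 48, 72, 96, 120.
4th diffs: 24, 24, 24 (constant).
Newton forward-difference form: v_i = 6 + 4·C(i,1) + 22·C(i,2) + 48·C(i,3) + 24·C(i,4).
At i = 15: i = 15, so v_{15} = 6 + 60 + 2310 + 21840 + 32760 = 56976.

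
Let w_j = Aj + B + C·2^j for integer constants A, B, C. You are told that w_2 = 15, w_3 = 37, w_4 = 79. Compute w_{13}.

40977

Plug in j = 2, 3, 4: 2A + B + 4C = 15; 3A + B + 8C = 37; 4A + B + 16C = 79.
Subtracting the first from the second: A + 4C = 22.
Subtracting the second from the third: A + 8C = 42.
Solving: C = 5, A = 2, then B = -9.
So w_j = 2·j + (-9) + 5·2^j; at j=13 this is 40977.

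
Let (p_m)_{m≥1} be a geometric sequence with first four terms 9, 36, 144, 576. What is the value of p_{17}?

Common ratio r = 4.
p_m = 9·4^(m-1).
p_{17} = 9·4^16 = 38654705664.

38654705664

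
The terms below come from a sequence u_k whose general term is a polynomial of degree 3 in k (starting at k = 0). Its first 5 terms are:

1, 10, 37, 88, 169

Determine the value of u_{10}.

1st diffs: 9, 27, 51, 81.
2nd diffs: 18, 24, 30.
3rd diffs: 6, 6 (constant).
Newton forward-difference form: u_k = 1 + 9·C(k,1) + 18·C(k,2) + 6·C(k,3).
At k = 10: k = 10, so u_{10} = 1 + 90 + 810 + 720 = 1621.

1621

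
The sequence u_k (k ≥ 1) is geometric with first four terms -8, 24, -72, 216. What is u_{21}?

-27894275208

Common ratio r = -3.
u_k = (-8)·(-3)^(k-1).
u_{21} = (-8)·(-3)^20 = -27894275208.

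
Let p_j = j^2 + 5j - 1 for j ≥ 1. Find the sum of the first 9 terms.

501

Over j = 1..9: Σj = 45, Σj² = 285.
Total = (1)·285 + (5)·45 + (-1)·9 = 501.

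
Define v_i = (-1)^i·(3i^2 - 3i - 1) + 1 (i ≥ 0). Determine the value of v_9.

(-1)^9 = -1; 3i^2 - 3i - 1 at i=9 is 215; so v_9 = -214.

-214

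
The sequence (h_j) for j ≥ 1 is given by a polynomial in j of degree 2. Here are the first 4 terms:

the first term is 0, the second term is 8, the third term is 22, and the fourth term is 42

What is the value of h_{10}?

1st diffs: 8, 14, 20.
2nd diffs: 6, 6 (constant).
Newton forward-difference form: h_j = 8·C(j-1,1) + 6·C(j-1,2).
At j = 10: j-1 = 9, so h_{10} = 72 + 216 = 288.

288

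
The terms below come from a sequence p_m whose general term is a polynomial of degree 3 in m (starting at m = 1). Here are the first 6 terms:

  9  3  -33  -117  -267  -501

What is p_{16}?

1st diffs: -6, -36, -84, -150, -234.
2nd diffs: -30, -48, -66, -84.
3rd diffs: -18, -18, -18 (constant).
Newton forward-difference form: p_m = 9 + (-6)·C(m-1,1) + (-30)·C(m-1,2) + (-18)·C(m-1,3).
At m = 16: m-1 = 15, so p_{16} = 9 - 90 - 3150 - 8190 = -11421.

-11421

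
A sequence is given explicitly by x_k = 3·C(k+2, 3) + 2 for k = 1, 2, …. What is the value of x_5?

C(7, 3) = 35, so x_5 = 107.

107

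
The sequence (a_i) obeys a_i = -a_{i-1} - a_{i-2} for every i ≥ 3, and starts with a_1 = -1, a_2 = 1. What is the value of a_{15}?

Applying the relation repeatedly:
a_3 = 0; a_4 = -1; a_5 = 1; …; a_{12} = 0; a_{13} = -1; a_{14} = 1; a_{15} = 0.

0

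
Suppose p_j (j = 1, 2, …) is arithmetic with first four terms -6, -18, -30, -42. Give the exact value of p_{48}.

-570

Common difference d = -12.
p_j = -6 + (j - 1)·(-12).
p_{48} = -6 + 47·(-12) = -570.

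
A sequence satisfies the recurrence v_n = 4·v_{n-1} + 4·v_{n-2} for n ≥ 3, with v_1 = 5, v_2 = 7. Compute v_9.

581888

Applying the relation repeatedly:
v_3 = 48  v_4 = 220  v_5 = 1072  v_6 = 5168  v_7 = 24960  v_8 = 120512  v_9 = 581888.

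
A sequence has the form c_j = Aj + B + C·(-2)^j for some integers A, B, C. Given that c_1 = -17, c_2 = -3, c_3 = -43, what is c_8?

The three given values yield: A + B - 2C = -17; 2A + B + 4C = -3; 3A + B - 8C = -43.
Subtracting the first from the second: A + 6C = 14.
Subtracting the second from the third: A - 12C = -40.
Solving: C = 3, A = -4, then B = -7.
Therefore c_8 = -32 + (-7) + 3·256 = 729.

729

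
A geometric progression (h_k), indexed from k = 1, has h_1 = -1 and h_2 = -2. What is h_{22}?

Common ratio r = 2.
h_k = (-1)·2^(k-1).
h_{22} = (-1)·2^21 = -2097152.

-2097152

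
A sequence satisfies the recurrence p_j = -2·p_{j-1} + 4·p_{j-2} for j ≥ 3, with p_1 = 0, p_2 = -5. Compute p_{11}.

Compute successive terms:
p_3 = 10  p_4 = -40  p_5 = 120  p_6 = -400  p_7 = 1280  p_8 = -4160  p_9 = 13440  p_{10} = -43520  p_{11} = 140800.

140800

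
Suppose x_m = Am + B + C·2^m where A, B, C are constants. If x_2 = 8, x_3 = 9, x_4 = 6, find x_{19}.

Plug in m = 2, 3, 4: 2A + B + 4C = 8; 3A + B + 8C = 9; 4A + B + 16C = 6.
Subtracting the first from the second: A + 4C = 1.
Subtracting the second from the third: A + 8C = -3.
Solving: C = -1, A = 5, then B = 2.
Hence x_{19} = 5·19 + 2 + (-1)·524288 = -524191.

-524191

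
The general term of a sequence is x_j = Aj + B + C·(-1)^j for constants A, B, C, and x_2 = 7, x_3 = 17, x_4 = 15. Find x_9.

41

Write the equations: 2A + B + C = 7; 3A + B - C = 17; 4A + B + C = 15.
Subtracting the first from the second: A - 2C = 10.
Subtracting the second from the third: A + 2C = -2.
Solving: C = -3, A = 4, then B = 2.
Therefore x_9 = 36 + 2 + (-3)·(-1) = 41.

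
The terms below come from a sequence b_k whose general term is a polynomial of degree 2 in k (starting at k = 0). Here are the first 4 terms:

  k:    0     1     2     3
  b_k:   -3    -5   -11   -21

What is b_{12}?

-291

1st diffs: -2, -6, -10.
2nd diffs: -4, -4 (constant).
Newton forward-difference form: b_k = -3 + (-2)·C(k,1) + (-4)·C(k,2).
At k = 12: k = 12, so b_{12} = -3 - 24 - 264 = -291.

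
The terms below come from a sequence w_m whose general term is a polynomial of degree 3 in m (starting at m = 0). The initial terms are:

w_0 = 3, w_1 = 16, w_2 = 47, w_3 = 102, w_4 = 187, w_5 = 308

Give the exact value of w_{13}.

1st diffs: 13, 31, 55, 85, 121.
2nd diffs: 18, 24, 30, 36.
3rd diffs: 6, 6, 6 (constant).
Newton forward-difference form: w_m = 3 + 13·C(m,1) + 18·C(m,2) + 6·C(m,3).
At m = 13: m = 13, so w_{13} = 3 + 169 + 1404 + 1716 = 3292.

3292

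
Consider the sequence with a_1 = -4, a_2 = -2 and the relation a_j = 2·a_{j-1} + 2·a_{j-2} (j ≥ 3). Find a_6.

Compute successive terms:
a_3 = -12  a_4 = -28  a_5 = -80  a_6 = -216.

-216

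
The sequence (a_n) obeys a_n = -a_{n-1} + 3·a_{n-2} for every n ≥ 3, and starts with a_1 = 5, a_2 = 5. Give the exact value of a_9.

Step forward from the initial values:
a_3 = 10  a_4 = 5  a_5 = 25  a_6 = -10  a_7 = 85  a_8 = -115  a_9 = 370.

370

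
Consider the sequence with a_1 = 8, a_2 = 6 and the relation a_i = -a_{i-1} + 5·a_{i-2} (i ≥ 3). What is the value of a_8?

Applying the relation repeatedly:
a_3 = 34; a_4 = -4; a_5 = 174; a_6 = -194; a_7 = 1064; a_8 = -2034.

-2034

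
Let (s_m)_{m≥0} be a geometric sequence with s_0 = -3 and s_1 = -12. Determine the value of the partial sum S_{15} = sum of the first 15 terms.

-1073741823

Common ratio r = 4.
s_m = (-3)·4^(m-0).
S = (-3)·(4^15 - 1)/(4 - 1) = (-3)·(1073741824 - 1)/(3) = -1073741823.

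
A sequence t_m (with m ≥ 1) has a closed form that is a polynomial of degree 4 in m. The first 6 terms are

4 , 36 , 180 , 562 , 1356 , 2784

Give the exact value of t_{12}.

1st diffs: 32, 144, 382, 794, 1428.
2nd diffs: 112, 238, 412, 634.
3rd diffs: 126, 174, 222.
4th diffs: 48, 48 (constant).
So t_m = 2m^4 + m^3 - 5m + 6.
Evaluating at m = 12 gives t_{12} = 43146.

43146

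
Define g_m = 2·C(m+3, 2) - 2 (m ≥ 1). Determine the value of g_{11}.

180

C(14, 2) = 91, so g_{11} = 180.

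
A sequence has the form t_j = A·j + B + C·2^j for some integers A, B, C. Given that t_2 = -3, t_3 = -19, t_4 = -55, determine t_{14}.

-81855

Plug in j = 2, 3, 4: 2A + B + 4C = -3; 3A + B + 8C = -19; 4A + B + 16C = -55.
Subtracting the first from the second: A + 4C = -16.
Subtracting the second from the third: A + 8C = -36.
Solving: C = -5, A = 4, then B = 9.
Hence t_{14} = 4·14 + 9 + (-5)·16384 = -81855.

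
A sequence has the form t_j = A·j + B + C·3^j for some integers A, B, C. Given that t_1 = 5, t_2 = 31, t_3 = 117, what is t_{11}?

885685

The three given values yield: A + B + 3C = 5; 2A + B + 9C = 31; 3A + B + 27C = 117.
Subtracting the first from the second: A + 6C = 26.
Subtracting the second from the third: A + 18C = 86.
Solving: C = 5, A = -4, then B = -6.
Hence t_{11} = -4·11 + (-6) + 5·177147 = 885685.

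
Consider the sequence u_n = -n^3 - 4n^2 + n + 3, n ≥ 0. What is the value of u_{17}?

-6049

u_{17} = -1·17^3 - 4·17^2 + 1·17 + 3 = -6049.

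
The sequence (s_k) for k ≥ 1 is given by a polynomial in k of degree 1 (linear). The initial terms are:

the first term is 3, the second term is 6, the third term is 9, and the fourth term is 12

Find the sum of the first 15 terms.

360

1st diffs: 3, 3, 3 (constant).
So s_k = 3k.
Continuing: …, 15, 18, 21, 24, …, s_{15} = 45.
Summing k = 1..15 (15 terms) gives 360.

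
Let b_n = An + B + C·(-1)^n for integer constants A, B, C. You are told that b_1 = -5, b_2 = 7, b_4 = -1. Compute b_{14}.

-41

The three given values yield: A + B - C = -5; 2A + B + C = 7; 4A + B + C = -1.
Subtracting the first from the second: A + 2C = 12.
Subtracting the second from the third: 2A = -8.
Solving: C = 8, A = -4, then B = 7.
Therefore b_{14} = -56 + 7 + 8·1 = -41.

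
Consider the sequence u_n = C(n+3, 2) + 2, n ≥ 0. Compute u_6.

38

C(9, 2) = 36, so u_6 = 38.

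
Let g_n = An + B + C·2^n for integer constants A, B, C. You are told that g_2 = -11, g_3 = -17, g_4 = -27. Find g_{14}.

Plug in n = 2, 3, 4: 2A + B + 4C = -11; 3A + B + 8C = -17; 4A + B + 16C = -27.
Subtracting the first from the second: A + 4C = -6.
Subtracting the second from the third: A + 8C = -10.
Solving: C = -1, A = -2, then B = -3.
So g_n = -2·n + (-3) + (-1)·2^n; at n=14 this is -16415.

-16415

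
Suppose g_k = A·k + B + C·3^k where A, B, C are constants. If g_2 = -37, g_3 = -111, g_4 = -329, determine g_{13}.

Write the equations: 2A + B + 9C = -37; 3A + B + 27C = -111; 4A + B + 81C = -329.
Subtracting the first from the second: A + 18C = -74.
Subtracting the second from the third: A + 54C = -218.
Solving: C = -4, A = -2, then B = 3.
Therefore g_{13} = -26 + 3 + (-4)·1594323 = -6377315.

-6377315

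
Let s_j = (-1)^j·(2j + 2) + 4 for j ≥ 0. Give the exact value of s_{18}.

42

(-1)^18 = 1; 2j + 2 at j=18 is 38; so s_{18} = 42.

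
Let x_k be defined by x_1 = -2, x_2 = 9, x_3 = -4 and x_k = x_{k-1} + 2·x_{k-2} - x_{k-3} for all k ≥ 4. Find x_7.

17

Iterate the recurrence:
x_4 = 16; x_5 = -1; x_6 = 35; x_7 = 17.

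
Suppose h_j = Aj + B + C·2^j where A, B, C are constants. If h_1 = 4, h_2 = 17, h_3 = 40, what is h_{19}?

At j = 1, 2, 3: A + B + 2C = 4; 2A + B + 4C = 17; 3A + B + 8C = 40.
Subtracting the first from the second: A + 2C = 13.
Subtracting the second from the third: A + 4C = 23.
Solving: C = 5, A = 3, then B = -9.
Therefore h_{19} = 57 + (-9) + 5·524288 = 2621488.

2621488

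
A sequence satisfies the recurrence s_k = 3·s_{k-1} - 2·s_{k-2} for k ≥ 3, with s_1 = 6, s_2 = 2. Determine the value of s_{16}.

-131062

s_3 = -6; s_4 = -22; s_5 = -54; …; s_{13} = -16374; s_{14} = -32758; s_{15} = -65526; s_{16} = -131062.
(Characteristic roots are 2 and 1.)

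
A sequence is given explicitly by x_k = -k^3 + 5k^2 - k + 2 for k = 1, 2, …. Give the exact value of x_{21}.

x_{21} = -1·21^3 + 5·21^2 - 1·21 + 2 = -7075.

-7075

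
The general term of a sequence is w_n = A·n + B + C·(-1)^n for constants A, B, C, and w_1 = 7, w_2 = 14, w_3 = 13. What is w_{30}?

98

At n = 1, 2, 3: A + B - C = 7; 2A + B + C = 14; 3A + B - C = 13.
Subtracting the first from the second: A + 2C = 7.
Subtracting the second from the third: A - 2C = -1.
Solving: C = 2, A = 3, then B = 6.
Therefore w_{30} = 90 + 6 + 2·1 = 98.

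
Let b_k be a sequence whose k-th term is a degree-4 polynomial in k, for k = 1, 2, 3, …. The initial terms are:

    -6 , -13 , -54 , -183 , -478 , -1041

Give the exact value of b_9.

1st diffs: -7, -41, -129, -295, -563.
2nd diffs: -34, -88, -166, -268.
3rd diffs: -54, -78, -102.
4th diffs: -24, -24 (constant).
So b_k = -k^4 + k^3 + 2k^2 - 5k - 3.
Evaluating at k = 9 gives b_9 = -5718.

-5718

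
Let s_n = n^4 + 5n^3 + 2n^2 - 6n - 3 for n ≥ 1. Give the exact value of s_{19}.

165221

s_{19} = 1·19^4 + 5·19^3 + 2·19^2 - 6·19 - 3 = 165221.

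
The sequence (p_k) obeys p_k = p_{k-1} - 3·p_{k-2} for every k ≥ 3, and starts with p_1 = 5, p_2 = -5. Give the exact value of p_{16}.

12595

Iterate the recurrence:
p_3 = -20; p_4 = -5; p_5 = 55; …; p_{13} = -4595; p_{14} = 595; p_{15} = 14380; p_{16} = 12595.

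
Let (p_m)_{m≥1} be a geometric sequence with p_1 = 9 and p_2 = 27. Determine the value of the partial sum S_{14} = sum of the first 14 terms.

21523356

Common ratio r = 3.
p_m = 9·3^(m-1).
S = 9·(3^14 - 1)/(3 - 1) = 9·(4782969 - 1)/(2) = 21523356.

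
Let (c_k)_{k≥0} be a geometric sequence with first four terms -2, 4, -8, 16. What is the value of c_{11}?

Common ratio r = -2.
c_k = (-2)·(-2)^(k-0).
c_{11} = (-2)·(-2)^11 = 4096.

4096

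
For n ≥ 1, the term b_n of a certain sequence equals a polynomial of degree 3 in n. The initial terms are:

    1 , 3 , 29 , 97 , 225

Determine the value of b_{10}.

2395

1st diffs: 2, 26, 68, 128.
2nd diffs: 24, 42, 60.
3rd diffs: 18, 18 (constant).
Newton forward-difference form: b_n = 1 + 2·C(n-1,1) + 24·C(n-1,2) + 18·C(n-1,3).
At n = 10: n-1 = 9, so b_{10} = 1 + 18 + 864 + 1512 = 2395.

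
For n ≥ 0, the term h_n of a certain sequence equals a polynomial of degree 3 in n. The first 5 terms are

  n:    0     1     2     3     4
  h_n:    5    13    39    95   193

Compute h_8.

1st diffs: 8, 26, 56, 98.
2nd diffs: 18, 30, 42.
3rd diffs: 12, 12 (constant).
Newton forward-difference form: h_n = 5 + 8·C(n,1) + 18·C(n,2) + 12·C(n,3).
At n = 8: n = 8, so h_8 = 5 + 64 + 504 + 672 = 1245.

1245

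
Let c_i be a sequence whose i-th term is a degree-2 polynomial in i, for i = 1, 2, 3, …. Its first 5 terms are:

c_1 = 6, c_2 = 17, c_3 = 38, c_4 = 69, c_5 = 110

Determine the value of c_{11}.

1st diffs: 11, 21, 31, 41.
2nd diffs: 10, 10, 10 (constant).
Newton forward-difference form: c_i = 6 + 11·C(i-1,1) + 10·C(i-1,2).
At i = 11: i-1 = 10, so c_{11} = 6 + 110 + 450 = 566.

566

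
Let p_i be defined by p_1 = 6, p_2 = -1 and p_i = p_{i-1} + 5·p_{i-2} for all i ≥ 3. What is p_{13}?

480054

p_3 = 29; p_4 = 24; p_5 = 169; …; p_{10} = 21144; p_{11} = 62389; p_{12} = 168109; p_{13} = 480054.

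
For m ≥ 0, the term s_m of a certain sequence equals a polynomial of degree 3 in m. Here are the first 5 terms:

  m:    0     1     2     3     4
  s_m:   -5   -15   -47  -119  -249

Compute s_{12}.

-5537

1st diffs: -10, -32, -72, -130.
2nd diffs: -22, -40, -58.
3rd diffs: -18, -18 (constant).
Newton forward-difference form: s_m = -5 + (-10)·C(m,1) + (-22)·C(m,2) + (-18)·C(m,3).
At m = 12: m = 12, so s_{12} = -5 - 120 - 1452 - 3960 = -5537.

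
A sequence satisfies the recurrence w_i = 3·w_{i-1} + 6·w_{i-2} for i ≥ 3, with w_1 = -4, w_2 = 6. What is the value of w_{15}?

Iterate the recurrence:
w_3 = -6  w_4 = 18  w_5 = 18  …  w_{12} = 992898  w_{13} = 4340466  w_{14} = 18978786  w_{15} = 82979154.

82979154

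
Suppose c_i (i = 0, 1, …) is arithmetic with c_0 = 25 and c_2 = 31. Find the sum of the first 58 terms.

6409

Common difference d = (31 - 25) / (2 - 0) = 3.
c_i = 25 + (i - 0)·3.
c_{57} = 196; S = 58·(25 + 196)/2 = 6409.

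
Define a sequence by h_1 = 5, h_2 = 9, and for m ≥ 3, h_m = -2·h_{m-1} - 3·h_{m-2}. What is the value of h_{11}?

Applying the relation repeatedly:
h_3 = -33, h_4 = 39, h_5 = 21, h_6 = -159, h_7 = 255, h_8 = -33, h_9 = -699, h_{10} = 1497, h_{11} = -897.

-897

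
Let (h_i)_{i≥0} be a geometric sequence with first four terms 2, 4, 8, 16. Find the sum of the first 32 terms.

8589934590

Common ratio r = 2.
h_i = 2·2^(i-0).
S = 2·(2^32 - 1)/(2 - 1) = 2·(4294967296 - 1)/(1) = 8589934590.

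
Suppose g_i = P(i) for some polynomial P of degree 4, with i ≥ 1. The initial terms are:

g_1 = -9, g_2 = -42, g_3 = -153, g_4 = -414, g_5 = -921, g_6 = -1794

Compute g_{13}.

1st diffs: -33, -111, -261, -507, -873.
2nd diffs: -78, -150, -246, -366.
3rd diffs: -72, -96, -120.
4th diffs: -24, -24 (constant).
So g_i = -i^4 - 2i^3 - 2i^2 + 2i - 6.
Evaluating at i = 13 gives g_{13} = -33273.

-33273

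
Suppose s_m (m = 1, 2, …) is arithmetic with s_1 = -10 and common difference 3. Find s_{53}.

s_m = -10 + (m - 1)·3.
s_{53} = -10 + 52·3 = 146.

146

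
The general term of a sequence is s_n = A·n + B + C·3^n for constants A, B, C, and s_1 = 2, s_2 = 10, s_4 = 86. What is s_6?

738

Write the equations: A + B + 3C = 2; 2A + B + 9C = 10; 4A + B + 81C = 86.
Subtracting the first from the second: A + 6C = 8.
Subtracting the second from the third: 2A + 72C = 76.
Solving: C = 1, A = 2, then B = -3.
Hence s_6 = 2·6 + (-3) + 1·729 = 738.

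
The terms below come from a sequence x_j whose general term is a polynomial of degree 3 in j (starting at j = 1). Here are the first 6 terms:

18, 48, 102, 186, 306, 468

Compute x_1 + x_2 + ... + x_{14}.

1st diffs: 30, 54, 84, 120, 162.
2nd diffs: 24, 30, 36, 42.
3rd diffs: 6, 6, 6 (constant).
Newton forward-difference form: x_j = 18 + 30·C(j-1,1) + 24·C(j-1,2) + 6·C(j-1,3).
Continuing: …, 678, 942, 1266, 1656, …, x_{14} = 3996.
Summing j = 1..14 (14 terms) gives 17724.

17724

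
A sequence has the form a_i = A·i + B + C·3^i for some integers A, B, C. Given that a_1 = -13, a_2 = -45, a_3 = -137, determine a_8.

At i = 1, 2, 3: A + B + 3C = -13; 2A + B + 9C = -45; 3A + B + 27C = -137.
Subtracting the first from the second: A + 6C = -32.
Subtracting the second from the third: A + 18C = -92.
Solving: C = -5, A = -2, then B = 4.
So a_i = -2·i + 4 + (-5)·3^i; at i=8 this is -32817.

-32817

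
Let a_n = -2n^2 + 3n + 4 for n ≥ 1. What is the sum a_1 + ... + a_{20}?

Over n = 1..20: Σn = 210, Σn² = 2870.
Total = (-2)·2870 + (3)·210 + (4)·20 = -5030.

-5030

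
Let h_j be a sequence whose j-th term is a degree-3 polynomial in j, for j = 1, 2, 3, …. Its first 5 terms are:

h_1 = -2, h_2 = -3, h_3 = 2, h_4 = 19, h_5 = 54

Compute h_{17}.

4062

1st diffs: -1, 5, 17, 35.
2nd diffs: 6, 12, 18.
3rd diffs: 6, 6 (constant).
Newton forward-difference form: h_j = -2 + (-1)·C(j-1,1) + 6·C(j-1,2) + 6·C(j-1,3).
At j = 17: j-1 = 16, so h_{17} = -2 - 16 + 720 + 3360 = 4062.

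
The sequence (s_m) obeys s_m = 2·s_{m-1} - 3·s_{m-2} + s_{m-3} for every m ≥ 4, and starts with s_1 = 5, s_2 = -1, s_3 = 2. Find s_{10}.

Compute successive terms:
s_4 = 12;  s_5 = 17;  s_6 = 0;  s_7 = -39;  s_8 = -61;  s_9 = -5;  s_{10} = 134.

134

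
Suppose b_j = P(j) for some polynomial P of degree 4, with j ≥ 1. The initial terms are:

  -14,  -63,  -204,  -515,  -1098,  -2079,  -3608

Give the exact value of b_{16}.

-78659

1st diffs: -49, -141, -311, -583, -981, -1529.
2nd diffs: -92, -170, -272, -398, -548.
3rd diffs: -78, -102, -126, -150.
4th diffs: -24, -24, -24 (constant).
So b_j = -j^4 - 3j^3 - 3j^2 - 4j - 3.
Evaluating at j = 16 gives b_{16} = -78659.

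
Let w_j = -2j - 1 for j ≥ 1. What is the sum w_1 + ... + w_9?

Over j = 1..9: Σj = 45.
Total = (-2)·45 + (-1)·9 = -99.

-99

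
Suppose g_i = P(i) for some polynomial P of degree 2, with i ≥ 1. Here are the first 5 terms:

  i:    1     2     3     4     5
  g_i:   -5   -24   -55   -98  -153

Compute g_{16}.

-1550

1st diffs: -19, -31, -43, -55.
2nd diffs: -12, -12, -12 (constant).
Newton forward-difference form: g_i = -5 + (-19)·C(i-1,1) + (-12)·C(i-1,2).
At i = 16: i-1 = 15, so g_{16} = -5 - 285 - 1260 = -1550.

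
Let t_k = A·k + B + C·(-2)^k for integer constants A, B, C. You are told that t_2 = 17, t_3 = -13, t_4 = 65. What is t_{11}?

The three given values yield: 2A + B + 4C = 17; 3A + B - 8C = -13; 4A + B + 16C = 65.
Subtracting the first from the second: A - 12C = -30.
Subtracting the second from the third: A + 24C = 78.
Solving: C = 3, A = 6, then B = -7.
So t_k = 6·k + (-7) + 3·(-2)^k; at k=11 this is -6085.

-6085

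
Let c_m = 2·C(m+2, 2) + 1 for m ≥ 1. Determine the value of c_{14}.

C(16, 2) = 120, so c_{14} = 241.

241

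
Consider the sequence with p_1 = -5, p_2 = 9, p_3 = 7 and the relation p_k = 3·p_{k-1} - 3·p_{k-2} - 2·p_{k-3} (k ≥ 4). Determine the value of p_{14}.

6615

Iterate the recurrence:
p_4 = 4;  p_5 = -27;  p_6 = -107;  …;  p_{11} = 4653;  p_{12} = 10789;  p_{13} = 16096;  p_{14} = 6615.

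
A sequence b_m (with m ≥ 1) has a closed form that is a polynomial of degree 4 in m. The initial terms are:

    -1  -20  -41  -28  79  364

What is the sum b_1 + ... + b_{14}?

81613

1st diffs: -19, -21, 13, 107, 285.
2nd diffs: -2, 34, 94, 178.
3rd diffs: 36, 60, 84.
4th diffs: 24, 24 (constant).
Newton forward-difference form: b_m = -1 + (-19)·C(m-1,1) + (-2)·C(m-1,2) + 36·C(m-1,3) + 24·C(m-1,4).
Continuing: …, 935, 1924, 3487, 5804, …, b_{14} = 27052.
Summing m = 1..14 (14 terms) gives 81613.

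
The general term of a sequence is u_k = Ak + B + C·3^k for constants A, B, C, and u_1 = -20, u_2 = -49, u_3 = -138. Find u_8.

-32803

Plug in k = 1, 2, 3: A + B + 3C = -20; 2A + B + 9C = -49; 3A + B + 27C = -138.
Subtracting the first from the second: A + 6C = -29.
Subtracting the second from the third: A + 18C = -89.
Solving: C = -5, A = 1, then B = -6.
Hence u_8 = 1·8 + (-6) + (-5)·6561 = -32803.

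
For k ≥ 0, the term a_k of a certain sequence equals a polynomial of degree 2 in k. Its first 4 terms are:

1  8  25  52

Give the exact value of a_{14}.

1009

1st diffs: 7, 17, 27.
2nd diffs: 10, 10 (constant).
So a_k = 5k^2 + 2k + 1.
Evaluating at k = 14 gives a_{14} = 1009.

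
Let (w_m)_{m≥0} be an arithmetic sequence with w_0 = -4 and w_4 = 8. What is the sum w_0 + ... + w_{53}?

4077

Common difference d = (8 - (-4)) / (4 - 0) = 3.
w_m = -4 + (m - 0)·3.
w_{53} = 155; S = 54·(-4 + 155)/2 = 4077.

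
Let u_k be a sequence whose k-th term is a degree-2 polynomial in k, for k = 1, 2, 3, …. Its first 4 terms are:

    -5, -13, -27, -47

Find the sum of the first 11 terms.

-1485

1st diffs: -8, -14, -20.
2nd diffs: -6, -6 (constant).
Newton forward-difference form: u_k = -5 + (-8)·C(k-1,1) + (-6)·C(k-1,2).
Continuing: …, -73, -105, -143, -187, …, u_{11} = -355.
Summing k = 1..11 (11 terms) gives -1485.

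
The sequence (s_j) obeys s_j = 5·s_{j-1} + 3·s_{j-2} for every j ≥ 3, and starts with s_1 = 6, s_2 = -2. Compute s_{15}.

5282825192

Applying the relation repeatedly:
s_3 = 8  s_4 = 34  s_5 = 194  …  s_{12} = 31046464  s_{13} = 172040294  s_{14} = 953340862  s_{15} = 5282825192.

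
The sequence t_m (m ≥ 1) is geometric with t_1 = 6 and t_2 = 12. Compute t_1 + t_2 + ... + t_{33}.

Common ratio r = 2.
t_m = 6·2^(m-1).
S = 6·(2^33 - 1)/(2 - 1) = 6·(8589934592 - 1)/(1) = 51539607546.

51539607546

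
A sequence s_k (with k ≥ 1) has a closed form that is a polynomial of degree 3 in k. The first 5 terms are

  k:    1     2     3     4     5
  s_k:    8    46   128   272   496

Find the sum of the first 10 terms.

1st diffs: 38, 82, 144, 224.
2nd diffs: 44, 62, 80.
3rd diffs: 18, 18 (constant).
Newton forward-difference form: s_k = 8 + 38·C(k-1,1) + 44·C(k-1,2) + 18·C(k-1,3).
Continuing: …, 818, 1256, 1828, 2552, …, s_{10} = 3446.
Summing k = 1..10 (10 terms) gives 10850.

10850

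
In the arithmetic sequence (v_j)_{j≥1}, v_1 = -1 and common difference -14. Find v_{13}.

-169

v_j = -1 + (j - 1)·(-14).
v_{13} = -1 + 12·(-14) = -169.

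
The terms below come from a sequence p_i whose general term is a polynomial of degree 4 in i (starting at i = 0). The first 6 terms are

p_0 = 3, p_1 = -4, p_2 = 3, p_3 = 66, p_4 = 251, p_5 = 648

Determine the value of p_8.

4371

1st diffs: -7, 7, 63, 185, 397.
2nd diffs: 14, 56, 122, 212.
3rd diffs: 42, 66, 90.
4th diffs: 24, 24 (constant).
Newton forward-difference form: p_i = 3 + (-7)·C(i,1) + 14·C(i,2) + 42·C(i,3) + 24·C(i,4).
At i = 8: i = 8, so p_8 = 3 - 56 + 392 + 2352 + 1680 = 4371.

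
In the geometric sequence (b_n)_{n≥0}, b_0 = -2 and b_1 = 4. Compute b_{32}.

Common ratio r = -2.
b_n = (-2)·(-2)^(n-0).
b_{32} = (-2)·(-2)^32 = -8589934592.

-8589934592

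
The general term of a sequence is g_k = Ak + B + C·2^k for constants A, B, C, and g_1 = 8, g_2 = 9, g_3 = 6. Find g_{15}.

-65454

At k = 1, 2, 3: A + B + 2C = 8; 2A + B + 4C = 9; 3A + B + 8C = 6.
Subtracting the first from the second: A + 2C = 1.
Subtracting the second from the third: A + 4C = -3.
Solving: C = -2, A = 5, then B = 7.
So g_k = 5·k + 7 + (-2)·2^k; at k=15 this is -65454.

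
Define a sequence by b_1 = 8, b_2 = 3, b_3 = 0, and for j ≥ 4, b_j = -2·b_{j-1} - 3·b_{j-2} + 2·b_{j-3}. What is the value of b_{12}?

b_4 = 7; b_5 = -8; b_6 = -5; b_7 = 48; b_8 = -97; b_9 = 40; b_{10} = 307; b_{11} = -928; b_{12} = 1015.

1015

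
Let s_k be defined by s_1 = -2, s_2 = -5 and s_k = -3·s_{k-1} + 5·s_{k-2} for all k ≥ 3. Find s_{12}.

Iterate the recurrence:
s_3 = 5;  s_4 = -40;  s_5 = 145;  s_6 = -635;  s_7 = 2630;  s_8 = -11065;  s_9 = 46345;  s_{10} = -194360;  s_{11} = 814805;  s_{12} = -3416215.

-3416215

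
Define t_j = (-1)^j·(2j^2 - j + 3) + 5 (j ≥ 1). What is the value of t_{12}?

(-1)^12 = 1; 2j^2 - j + 3 at j=12 is 279; so t_{12} = 284.

284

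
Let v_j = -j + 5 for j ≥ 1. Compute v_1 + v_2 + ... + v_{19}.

Over j = 1..19: Σj = 190.
Total = (-1)·190 + (5)·19 = -95.

-95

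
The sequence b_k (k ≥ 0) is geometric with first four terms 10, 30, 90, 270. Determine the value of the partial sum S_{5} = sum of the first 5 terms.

1210

Common ratio r = 3.
b_k = 10·3^(k-0).
S = 10·(3^5 - 1)/(3 - 1) = 10·(243 - 1)/(2) = 1210.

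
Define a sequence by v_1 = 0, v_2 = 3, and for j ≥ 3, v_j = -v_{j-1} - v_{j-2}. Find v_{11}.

3

Step forward from the initial values:
v_3 = -3; v_4 = 0; v_5 = 3; v_6 = -3; v_7 = 0; v_8 = 3; v_9 = -3; v_{10} = 0; v_{11} = 3.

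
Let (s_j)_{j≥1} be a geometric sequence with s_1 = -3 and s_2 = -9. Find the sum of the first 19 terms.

Common ratio r = 3.
s_j = (-3)·3^(j-1).
S = (-3)·(3^19 - 1)/(3 - 1) = (-3)·(1162261467 - 1)/(2) = -1743392199.

-1743392199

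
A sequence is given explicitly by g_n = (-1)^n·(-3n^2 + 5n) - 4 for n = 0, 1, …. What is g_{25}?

(-1)^25 = -1; -3n^2 + 5n at n=25 is -1750; so g_{25} = 1746.

1746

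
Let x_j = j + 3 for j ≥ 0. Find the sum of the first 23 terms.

Over j = 0..22: Σj = 253.
Total = (1)·253 + (3)·23 = 322.

322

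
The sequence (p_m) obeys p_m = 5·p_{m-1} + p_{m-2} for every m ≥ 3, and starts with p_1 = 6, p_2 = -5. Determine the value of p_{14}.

Iterate the recurrence:
p_3 = -19;  p_4 = -100;  p_5 = -519;  …;  p_{11} = -10173619;  p_{12} = -52827355;  p_{13} = -274310394;  p_{14} = -1424379325.

-1424379325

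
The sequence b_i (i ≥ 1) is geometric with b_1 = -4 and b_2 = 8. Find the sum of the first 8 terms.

340

Common ratio r = -2.
b_i = (-4)·(-2)^(i-1).
S = (-4)·((-2)^8 - 1)/(-2 - 1) = (-4)·(256 - 1)/(-3) = 340.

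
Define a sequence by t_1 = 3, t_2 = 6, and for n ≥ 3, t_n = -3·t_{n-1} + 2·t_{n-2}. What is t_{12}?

1224120

Step forward from the initial values:
t_3 = -12;  t_4 = 48;  t_5 = -168;  t_6 = 600;  t_7 = -2136;  t_8 = 7608;  t_9 = -27096;  t_{10} = 96504;  t_{11} = -343704;  t_{12} = 1224120.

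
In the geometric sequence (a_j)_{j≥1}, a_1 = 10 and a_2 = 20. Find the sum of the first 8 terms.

2550

Common ratio r = 2.
a_j = 10·2^(j-1).
S = 10·(2^8 - 1)/(2 - 1) = 10·(256 - 1)/(1) = 2550.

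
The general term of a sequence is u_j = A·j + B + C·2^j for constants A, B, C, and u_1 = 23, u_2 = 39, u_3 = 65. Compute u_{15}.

163937

At j = 1, 2, 3: A + B + 2C = 23; 2A + B + 4C = 39; 3A + B + 8C = 65.
Subtracting the first from the second: A + 2C = 16.
Subtracting the second from the third: A + 4C = 26.
Solving: C = 5, A = 6, then B = 7.
Hence u_{15} = 6·15 + 7 + 5·32768 = 163937.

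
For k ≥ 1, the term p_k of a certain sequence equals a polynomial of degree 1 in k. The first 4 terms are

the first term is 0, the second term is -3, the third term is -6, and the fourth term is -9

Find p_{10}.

1st diffs: -3, -3, -3 (constant).
So p_k = -3k + 3.
Evaluating at k = 10 gives p_{10} = -27.

-27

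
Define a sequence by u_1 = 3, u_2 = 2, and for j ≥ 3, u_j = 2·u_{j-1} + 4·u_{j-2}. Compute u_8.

u_3 = 16, u_4 = 40, u_5 = 144, u_6 = 448, u_7 = 1472, u_8 = 4736.

4736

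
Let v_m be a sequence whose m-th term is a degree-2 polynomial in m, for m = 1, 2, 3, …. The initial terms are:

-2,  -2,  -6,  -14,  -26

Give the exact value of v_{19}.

1st diffs: 0, -4, -8, -12.
2nd diffs: -4, -4, -4 (constant).
Newton forward-difference form: v_m = -2 + (-4)·C(m-1,2).
At m = 19: m-1 = 18, so v_{19} = -2 - 612 = -614.

-614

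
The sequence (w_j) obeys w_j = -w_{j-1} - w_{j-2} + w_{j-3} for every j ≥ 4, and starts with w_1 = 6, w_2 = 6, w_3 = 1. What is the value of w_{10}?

Applying the relation repeatedly:
w_4 = -1;  w_5 = 6;  w_6 = -4;  w_7 = -3;  w_8 = 13;  w_9 = -14;  w_{10} = -2.

-2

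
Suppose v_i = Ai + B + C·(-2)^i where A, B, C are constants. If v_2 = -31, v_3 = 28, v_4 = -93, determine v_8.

-1297

The three given values yield: 2A + B + 4C = -31; 3A + B - 8C = 28; 4A + B + 16C = -93.
Subtracting the first from the second: A - 12C = 59.
Subtracting the second from the third: A + 24C = -121.
Solving: C = -5, A = -1, then B = -9.
Therefore v_8 = -8 + (-9) + (-5)·256 = -1297.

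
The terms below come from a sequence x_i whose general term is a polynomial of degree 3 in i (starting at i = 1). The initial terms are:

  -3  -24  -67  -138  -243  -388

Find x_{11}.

-1923

1st diffs: -21, -43, -71, -105, -145.
2nd diffs: -22, -28, -34, -40.
3rd diffs: -6, -6, -6 (constant).
Newton forward-difference form: x_i = -3 + (-21)·C(i-1,1) + (-22)·C(i-1,2) + (-6)·C(i-1,3).
At i = 11: i-1 = 10, so x_{11} = -3 - 210 - 990 - 720 = -1923.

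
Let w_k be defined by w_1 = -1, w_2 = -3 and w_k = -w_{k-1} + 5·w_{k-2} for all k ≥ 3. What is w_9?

Step forward from the initial values:
w_3 = -2;  w_4 = -13;  w_5 = 3;  w_6 = -68;  w_7 = 83;  w_8 = -423;  w_9 = 838.

838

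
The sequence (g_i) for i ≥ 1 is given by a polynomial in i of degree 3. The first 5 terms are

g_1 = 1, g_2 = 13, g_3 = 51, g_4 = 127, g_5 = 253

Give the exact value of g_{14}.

1st diffs: 12, 38, 76, 126.
2nd diffs: 26, 38, 50.
3rd diffs: 12, 12 (constant).
Newton forward-difference form: g_i = 1 + 12·C(i-1,1) + 26·C(i-1,2) + 12·C(i-1,3).
At i = 14: i-1 = 13, so g_{14} = 1 + 156 + 2028 + 3432 = 5617.

5617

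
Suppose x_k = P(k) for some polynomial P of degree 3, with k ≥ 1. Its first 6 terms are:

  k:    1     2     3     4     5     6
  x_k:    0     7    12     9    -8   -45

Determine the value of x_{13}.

1st diffs: 7, 5, -3, -17, -37.
2nd diffs: -2, -8, -14, -20.
3rd diffs: -6, -6, -6 (constant).
So x_k = -k^3 + 5k^2 - k - 3.
Evaluating at k = 13 gives x_{13} = -1368.

-1368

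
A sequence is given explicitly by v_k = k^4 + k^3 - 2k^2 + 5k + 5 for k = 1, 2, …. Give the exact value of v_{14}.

v_{14} = 1·14^4 + 1·14^3 - 2·14^2 + 5·14 + 5 = 40843.

40843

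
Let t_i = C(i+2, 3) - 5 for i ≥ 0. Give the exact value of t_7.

C(9, 3) = 84, so t_7 = 79.

79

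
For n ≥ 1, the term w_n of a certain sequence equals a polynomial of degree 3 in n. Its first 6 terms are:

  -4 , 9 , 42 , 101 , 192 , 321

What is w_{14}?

1st diffs: 13, 33, 59, 91, 129.
2nd diffs: 20, 26, 32, 38.
3rd diffs: 6, 6, 6 (constant).
Newton forward-difference form: w_n = -4 + 13·C(n-1,1) + 20·C(n-1,2) + 6·C(n-1,3).
At n = 14: n-1 = 13, so w_{14} = -4 + 169 + 1560 + 1716 = 3441.

3441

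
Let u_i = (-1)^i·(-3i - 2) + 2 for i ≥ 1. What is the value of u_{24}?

(-1)^24 = 1; -3i - 2 at i=24 is -74; so u_{24} = -72.

-72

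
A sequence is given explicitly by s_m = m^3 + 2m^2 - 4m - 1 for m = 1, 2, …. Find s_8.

s_8 = 1·8^3 + 2·8^2 - 4·8 - 1 = 607.

607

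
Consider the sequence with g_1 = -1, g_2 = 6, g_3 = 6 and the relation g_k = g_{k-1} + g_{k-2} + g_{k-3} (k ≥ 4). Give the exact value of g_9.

251

Step forward from the initial values:
g_4 = 11;  g_5 = 23;  g_6 = 40;  g_7 = 74;  g_8 = 137;  g_9 = 251.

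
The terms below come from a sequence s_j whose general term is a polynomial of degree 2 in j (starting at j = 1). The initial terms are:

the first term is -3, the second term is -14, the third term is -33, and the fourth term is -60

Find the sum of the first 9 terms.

1st diffs: -11, -19, -27.
2nd diffs: -8, -8 (constant).
Newton forward-difference form: s_j = -3 + (-11)·C(j-1,1) + (-8)·C(j-1,2).
Continuing: …, -95, -138, -189, -248, …, s_9 = -315.
Summing j = 1..9 (9 terms) gives -1095.

-1095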